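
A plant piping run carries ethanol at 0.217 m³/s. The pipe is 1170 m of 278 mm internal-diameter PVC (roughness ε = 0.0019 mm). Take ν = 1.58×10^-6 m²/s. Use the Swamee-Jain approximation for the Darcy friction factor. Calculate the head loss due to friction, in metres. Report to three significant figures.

V = 4Q/(πD²) = 4·0.217/(π·0.278²) = 3.575 m/s
Re = VD/ν = 3.575·0.278/1.58×10^-6 = 6.29×10^5 → turbulent
ε/D = 0.0019/278 = 6.83×10^-6
Swamee-Jain: f = 0.01270
h_f = f(L/D)V²/(2g) = 0.01270·(1170/0.278)·3.575²/(2·9.81) = 34.81 m

h_f ≈ 34.8 m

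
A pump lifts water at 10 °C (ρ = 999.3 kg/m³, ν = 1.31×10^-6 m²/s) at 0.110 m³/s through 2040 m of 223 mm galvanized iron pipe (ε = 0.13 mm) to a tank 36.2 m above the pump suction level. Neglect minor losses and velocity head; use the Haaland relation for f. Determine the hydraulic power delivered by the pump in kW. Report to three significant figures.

V = 4Q/(πD²) = 2.816 m/s; Re = 4.79×10^5; ε/D = 5.83×10^-4; f = 0.01812
h_f = f(L/D)V²/2g = 67.00 m
Total head H = z + h_f = 36.2 + 67.00 = 103.2 m
P_hyd = ρgQH = 999.3·9.81·0.110·103.2 = 111.3 kW

P_hyd ≈ 111 kW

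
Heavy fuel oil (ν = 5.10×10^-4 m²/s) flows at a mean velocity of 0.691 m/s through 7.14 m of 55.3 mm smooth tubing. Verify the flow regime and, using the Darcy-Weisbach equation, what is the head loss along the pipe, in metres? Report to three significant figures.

h_f ≈ 2.68 m

Re = VD/ν = 0.691·0.05530/5.10×10^-4 = 74.9 → laminar (Re < 2300)
f = 64/Re = 0.8542
h_f = f(L/D)V²/(2g) = 0.8542·(7.14/0.05530)·0.691²/(2·9.81) = 2.684 m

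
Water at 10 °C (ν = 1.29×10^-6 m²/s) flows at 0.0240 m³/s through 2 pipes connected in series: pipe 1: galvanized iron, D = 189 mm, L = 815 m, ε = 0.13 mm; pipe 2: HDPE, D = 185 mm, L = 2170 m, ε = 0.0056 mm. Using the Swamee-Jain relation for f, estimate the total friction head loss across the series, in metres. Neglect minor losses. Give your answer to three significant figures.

Pipe 1: V = 0.8555 m/s, Re = 1.25×10^5, ε/D = 6.88×10^-4, f = 0.02069, h_1 = f(L/D)V²/2g = 3.328 m
Pipe 2: V = 0.8928 m/s, Re = 1.28×10^5, ε/D = 3.03×10^-5, f = 0.01719, h_2 = f(L/D)V²/2g = 8.191 m
Series → Q common, losses add: H = Σh = 11.52 m

H ≈ 11.5 m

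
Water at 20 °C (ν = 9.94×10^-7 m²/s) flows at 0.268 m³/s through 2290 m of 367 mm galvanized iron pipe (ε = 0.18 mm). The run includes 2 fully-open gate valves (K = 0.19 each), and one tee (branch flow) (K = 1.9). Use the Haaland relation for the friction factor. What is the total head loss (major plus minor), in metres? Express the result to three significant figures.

H_L ≈ 35.7 m

V = 4Q/(πD²) = 2.533 m/s; V²/2g = 0.3271 m
Re = 9.35×10^5, ε/D = 4.90×10^-4 → f = 0.01714 (Haaland)
Major: h_f = f(L/D)·V²/2g = 0.01714·6240·0.3271 = 34.98 m
Minor: ΣK = 2.28; h_m = ΣK·V²/2g = 0.7459 m
Total H_L = 34.98 + 0.7459 = 35.72 m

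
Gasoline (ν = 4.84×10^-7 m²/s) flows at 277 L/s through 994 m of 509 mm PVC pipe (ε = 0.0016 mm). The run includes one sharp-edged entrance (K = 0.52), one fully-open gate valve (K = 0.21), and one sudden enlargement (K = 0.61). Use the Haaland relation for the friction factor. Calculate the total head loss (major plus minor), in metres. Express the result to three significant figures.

V = 4Q/(πD²) = 1.361 m/s; V²/2g = 0.09445 m
Re = 1.43×10^6, ε/D = 3.14×10^-6 → f = 0.01098 (Haaland)
Major: h_f = f(L/D)·V²/2g = 0.01098·1953·0.09445 = 2.026 m
Minor: ΣK = 1.34; h_m = ΣK·V²/2g = 0.1266 m
Total H_L = 2.026 + 0.1266 = 2.153 m

H_L ≈ 2.15 m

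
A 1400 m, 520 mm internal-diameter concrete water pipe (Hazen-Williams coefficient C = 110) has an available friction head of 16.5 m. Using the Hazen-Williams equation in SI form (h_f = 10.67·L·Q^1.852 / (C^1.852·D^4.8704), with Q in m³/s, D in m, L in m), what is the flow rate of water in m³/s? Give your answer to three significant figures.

Q ≈ 0.499 m³/s

Rearranging: Q = [h_f·C^1.852·D^4.8704 / (10.67·L)]^(1/1.852)
Q = [16.5·110^1.852·0.520^4.8704 / (10.67·1400)]^0.540 = 0.4989 m³/s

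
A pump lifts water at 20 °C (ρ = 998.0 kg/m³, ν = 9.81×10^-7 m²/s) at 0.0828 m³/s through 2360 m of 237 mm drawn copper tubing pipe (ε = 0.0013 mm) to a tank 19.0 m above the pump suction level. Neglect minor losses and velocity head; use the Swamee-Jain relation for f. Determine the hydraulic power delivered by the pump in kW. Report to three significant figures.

P_hyd ≈ 34.8 kW

V = 4Q/(πD²) = 1.877 m/s; Re = 4.53×10^5; ε/D = 5.49×10^-6; f = 0.01341
h_f = f(L/D)V²/2g = 23.97 m
Total head H = z + h_f = 19.0 + 23.97 = 42.97 m
P_hyd = ρgQH = 998.0·9.81·0.0828·42.97 = 34.83 kW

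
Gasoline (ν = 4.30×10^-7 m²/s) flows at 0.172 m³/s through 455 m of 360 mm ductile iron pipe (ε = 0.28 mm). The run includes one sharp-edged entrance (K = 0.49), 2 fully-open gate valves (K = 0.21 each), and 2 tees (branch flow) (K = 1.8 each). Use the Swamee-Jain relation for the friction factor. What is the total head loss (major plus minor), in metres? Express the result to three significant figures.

H_L ≈ 4.12 m

V = 4Q/(πD²) = 1.690 m/s; V²/2g = 0.1455 m
Re = 1.41×10^6, ε/D = 7.78×10^-4 → f = 0.01883 (Swamee-Jain)
Major: h_f = f(L/D)·V²/2g = 0.01883·1264·0.1455 = 3.463 m
Minor: ΣK = 4.51; h_m = ΣK·V²/2g = 0.6564 m
Total H_L = 3.463 + 0.6564 = 4.119 m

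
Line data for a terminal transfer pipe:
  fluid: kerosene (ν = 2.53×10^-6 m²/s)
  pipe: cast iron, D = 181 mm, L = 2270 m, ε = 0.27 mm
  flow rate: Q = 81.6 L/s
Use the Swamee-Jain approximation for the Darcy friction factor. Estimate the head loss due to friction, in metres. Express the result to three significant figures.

h_f ≈ 147 m

V = 4Q/(πD²) = 4·0.0816/(π·0.181²) = 3.171 m/s
Re = VD/ν = 3.171·0.181/2.53×10^-6 = 2.27×10^5 → turbulent
ε/D = 0.27/181 = 0.00149
Swamee-Jain: f = 0.02282
h_f = f(L/D)V²/(2g) = 0.02282·(2270/0.181)·3.171²/(2·9.81) = 146.7 m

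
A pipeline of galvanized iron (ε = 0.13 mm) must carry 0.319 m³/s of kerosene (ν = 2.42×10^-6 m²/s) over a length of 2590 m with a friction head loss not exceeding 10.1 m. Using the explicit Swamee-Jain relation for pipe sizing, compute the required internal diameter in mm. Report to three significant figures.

Swamee-Jain (Type III): D = 0.66·[ε^1.25·(LQ²/(gh_f))^4.75 + ν·Q^9.4·(L/(gh_f))^5.2]^0.04
LQ²/(gh_f) = 2.660; L/(gh_f) = 26.14
Term 1 = ε^1.25·(…)^4.75 = 0.00145; Term 2 = ν·Q^9.4·(…)^5.2 = 0.00123
D = 0.66·(0.00145 + 0.00123)^0.04 = 0.5208 m = 521 mm
Check: V = 1.50 m/s, Re = 3.22×10^5, f = 0.01658, h_f = 9.42 m ≈ 10.1 m ✓

D ≈ 521 mm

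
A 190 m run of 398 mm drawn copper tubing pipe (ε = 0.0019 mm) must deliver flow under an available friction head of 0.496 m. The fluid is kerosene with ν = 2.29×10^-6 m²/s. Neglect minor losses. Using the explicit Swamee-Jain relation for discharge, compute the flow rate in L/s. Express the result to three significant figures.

Q ≈ 142 L/s

Swamee-Jain (Type II): Q = -0.965·√(gD⁵h_f/L)·ln[ε/(3.7D) + √(3.17ν²L/(gD³h_f))]
√(gD⁵h_f/L) = √(9.81·0.398⁵·0.496/190) = 0.01599
ε/(3.7D) = 1.29×10^-6; √(3.17ν²L/(gD³h_f)) = 1.01×10^-4
Q = -0.965·0.01599·ln(1.028×10^-4) = 0.1417 m³/s
Check: V = 1.14 m/s, Re = 1.98×10^5, f = 0.01561, h_f = 0.493 m ≈ 0.496 m ✓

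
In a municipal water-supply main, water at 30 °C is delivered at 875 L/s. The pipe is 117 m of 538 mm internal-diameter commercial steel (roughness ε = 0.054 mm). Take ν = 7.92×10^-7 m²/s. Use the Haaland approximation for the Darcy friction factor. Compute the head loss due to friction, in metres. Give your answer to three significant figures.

h_f ≈ 2.07 m

V = 4Q/(πD²) = 4·0.875/(π·0.538²) = 3.849 m/s
Re = VD/ν = 3.849·0.538/7.92×10^-7 = 2.61×10^6 → turbulent
ε/D = 0.054/538 = 1.00×10^-4
Haaland: f = 0.01259
h_f = f(L/D)V²/(2g) = 0.01259·(117/0.538)·3.849²/(2·9.81) = 2.067 m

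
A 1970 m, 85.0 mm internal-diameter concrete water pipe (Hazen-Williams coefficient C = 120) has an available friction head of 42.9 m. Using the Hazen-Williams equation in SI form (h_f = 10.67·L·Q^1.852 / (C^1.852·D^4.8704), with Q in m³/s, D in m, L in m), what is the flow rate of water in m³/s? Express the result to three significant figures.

Q ≈ 0.00647 m³/s

Rearranging: Q = [h_f·C^1.852·D^4.8704 / (10.67·L)]^(1/1.852)
Q = [42.9·120^1.852·0.0850^4.8704 / (10.67·1970)]^0.540 = 0.006474 m³/s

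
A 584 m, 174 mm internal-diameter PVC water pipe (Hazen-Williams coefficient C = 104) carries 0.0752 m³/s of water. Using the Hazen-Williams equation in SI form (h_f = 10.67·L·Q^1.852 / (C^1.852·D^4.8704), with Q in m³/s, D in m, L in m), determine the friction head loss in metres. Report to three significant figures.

h_f ≈ 47.5 m

h_f = 10.67·584·0.0752^1.852 / (104^1.852·0.174^4.8704) = 47.49 m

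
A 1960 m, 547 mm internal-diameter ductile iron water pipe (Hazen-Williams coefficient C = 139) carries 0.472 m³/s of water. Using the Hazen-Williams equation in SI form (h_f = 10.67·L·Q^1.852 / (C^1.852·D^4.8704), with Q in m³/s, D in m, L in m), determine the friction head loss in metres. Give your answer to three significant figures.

h_f = 10.67·1960·0.472^1.852 / (139^1.852·0.547^4.8704) = 10.56 m

h_f ≈ 10.6 m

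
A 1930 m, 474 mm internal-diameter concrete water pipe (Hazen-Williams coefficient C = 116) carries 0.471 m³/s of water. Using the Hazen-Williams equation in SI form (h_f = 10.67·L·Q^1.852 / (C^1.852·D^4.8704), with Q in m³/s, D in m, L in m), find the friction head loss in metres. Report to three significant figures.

h_f = 10.67·1930·0.471^1.852 / (116^1.852·0.474^4.8704) = 29.10 m

h_f ≈ 29.1 m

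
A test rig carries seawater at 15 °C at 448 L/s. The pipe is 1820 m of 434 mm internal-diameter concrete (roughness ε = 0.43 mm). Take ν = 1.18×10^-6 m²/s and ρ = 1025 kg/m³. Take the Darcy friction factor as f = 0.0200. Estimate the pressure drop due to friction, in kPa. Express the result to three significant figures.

Δp ≈ 394 kPa

V = 4Q/(πD²) = 4·0.448/(π·0.434²) = 3.028 m/s
h_f = f(L/D)V²/(2g) = 0.02000·(1820/0.434)·3.028²/(2·9.81) = 39.20 m
Δp = ρg·h_f = 1025·9.81·39.20 = 394.2 kPa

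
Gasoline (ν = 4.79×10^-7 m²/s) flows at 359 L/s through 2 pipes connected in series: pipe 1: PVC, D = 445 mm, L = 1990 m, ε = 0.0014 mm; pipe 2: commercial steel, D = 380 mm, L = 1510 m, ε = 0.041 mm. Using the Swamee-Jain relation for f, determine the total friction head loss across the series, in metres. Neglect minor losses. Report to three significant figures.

Pipe 1: V = 2.308 m/s, Re = 2.14×10^6, ε/D = 3.15×10^-6, f = 0.01038, h_1 = f(L/D)V²/2g = 12.60 m
Pipe 2: V = 3.165 m/s, Re = 2.51×10^6, ε/D = 1.08×10^-4, f = 0.01287, h_2 = f(L/D)V²/2g = 26.12 m
Series → Q common, losses add: H = Σh = 38.72 m

H ≈ 38.7 m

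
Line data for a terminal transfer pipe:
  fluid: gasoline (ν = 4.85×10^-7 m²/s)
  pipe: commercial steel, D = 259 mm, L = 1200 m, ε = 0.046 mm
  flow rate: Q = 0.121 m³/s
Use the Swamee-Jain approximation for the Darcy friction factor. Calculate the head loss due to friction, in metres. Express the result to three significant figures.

V = 4Q/(πD²) = 4·0.121/(π·0.259²) = 2.297 m/s
Re = VD/ν = 2.297·0.259/4.85×10^-7 = 1.23×10^6 → turbulent
ε/D = 0.046/259 = 1.78×10^-4
Swamee-Jain: f = 0.01435
h_f = f(L/D)V²/(2g) = 0.01435·(1200/0.259)·2.297²/(2·9.81) = 17.88 m

h_f ≈ 17.9 m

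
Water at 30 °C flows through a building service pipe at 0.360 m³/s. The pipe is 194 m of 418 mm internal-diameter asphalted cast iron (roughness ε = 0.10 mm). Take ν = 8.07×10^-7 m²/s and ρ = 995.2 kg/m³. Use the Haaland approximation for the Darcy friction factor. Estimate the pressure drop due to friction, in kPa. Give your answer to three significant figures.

Δp ≈ 23.6 kPa

V = 4Q/(πD²) = 4·0.360/(π·0.418²) = 2.623 m/s
Re = VD/ν = 2.623·0.418/8.07×10^-7 = 1.36×10^6 → turbulent
ε/D = 0.10/418 = 2.39×10^-4
Haaland: f = 0.01483
h_f = f(L/D)V²/(2g) = 0.01483·(194/0.418)·2.623²/(2·9.81) = 2.415 m
Δp = ρg·h_f = 995.2·9.81·2.415 = 23.58 kPa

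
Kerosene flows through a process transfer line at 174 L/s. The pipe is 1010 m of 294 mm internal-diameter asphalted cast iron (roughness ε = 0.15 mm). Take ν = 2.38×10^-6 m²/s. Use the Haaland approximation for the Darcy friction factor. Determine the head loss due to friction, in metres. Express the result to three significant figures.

h_f ≈ 20.8 m

V = 4Q/(πD²) = 4·0.174/(π·0.294²) = 2.563 m/s
Re = VD/ν = 2.563·0.294/2.38×10^-6 = 3.17×10^5 → turbulent
ε/D = 0.15/294 = 5.10×10^-4
Haaland: f = 0.01807
h_f = f(L/D)V²/(2g) = 0.01807·(1010/0.294)·2.563²/(2·9.81) = 20.79 m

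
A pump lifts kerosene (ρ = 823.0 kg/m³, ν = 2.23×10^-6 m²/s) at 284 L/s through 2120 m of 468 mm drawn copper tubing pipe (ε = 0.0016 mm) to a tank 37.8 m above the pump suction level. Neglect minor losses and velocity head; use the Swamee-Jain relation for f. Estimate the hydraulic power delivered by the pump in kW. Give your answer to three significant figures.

V = 4Q/(πD²) = 1.651 m/s; Re = 3.46×10^5; ε/D = 3.42×10^-6; f = 0.01404
h_f = f(L/D)V²/2g = 8.834 m
Total head H = z + h_f = 37.8 + 8.834 = 46.63 m
P_hyd = ρgQH = 823.0·9.81·0.284·46.63 = 106.9 kW

P_hyd ≈ 107 kW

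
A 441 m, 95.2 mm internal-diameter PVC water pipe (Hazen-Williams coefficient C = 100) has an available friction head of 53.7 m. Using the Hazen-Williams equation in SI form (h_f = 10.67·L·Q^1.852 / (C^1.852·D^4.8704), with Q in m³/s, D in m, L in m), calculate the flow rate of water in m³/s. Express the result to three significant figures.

Q ≈ 0.0184 m³/s

Rearranging: Q = [h_f·C^1.852·D^4.8704 / (10.67·L)]^(1/1.852)
Q = [53.7·100^1.852·0.0952^4.8704 / (10.67·441)]^0.540 = 0.01841 m³/s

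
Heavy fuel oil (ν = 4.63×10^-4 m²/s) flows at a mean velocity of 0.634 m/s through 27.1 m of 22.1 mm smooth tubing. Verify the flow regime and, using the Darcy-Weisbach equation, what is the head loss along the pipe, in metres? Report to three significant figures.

Re = VD/ν = 0.634·0.02210/4.63×10^-4 = 30.3 → laminar (Re < 2300)
f = 64/Re = 2.115
h_f = f(L/D)V²/(2g) = 2.115·(27.1/0.02210)·0.634²/(2·9.81) = 53.13 m

h_f ≈ 53.1 m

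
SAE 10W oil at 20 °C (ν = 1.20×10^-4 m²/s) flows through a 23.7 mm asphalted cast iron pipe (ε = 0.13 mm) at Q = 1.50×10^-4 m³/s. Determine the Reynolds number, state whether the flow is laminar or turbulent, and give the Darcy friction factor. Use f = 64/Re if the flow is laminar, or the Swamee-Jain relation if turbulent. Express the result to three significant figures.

Re ≈ 67.2; laminar; f = 64/Re ≈ 0.953

V = 4Q/(πD²) = 0.3400 m/s
Re = VD/ν = 0.3400·0.0237/1.20×10^-4 = 67.2
Re < 2300 → laminar → f = 64/Re = 0.9530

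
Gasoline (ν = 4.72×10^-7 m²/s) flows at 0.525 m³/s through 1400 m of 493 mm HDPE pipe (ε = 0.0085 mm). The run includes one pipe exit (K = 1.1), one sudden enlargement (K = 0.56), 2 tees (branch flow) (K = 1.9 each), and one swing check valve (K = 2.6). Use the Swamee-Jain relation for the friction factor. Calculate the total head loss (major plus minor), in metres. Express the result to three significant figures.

V = 4Q/(πD²) = 2.750 m/s; V²/2g = 0.3855 m
Re = 2.87×10^6, ε/D = 1.72×10^-5 → f = 0.01054 (Swamee-Jain)
Major: h_f = f(L/D)·V²/2g = 0.01054·2840·0.3855 = 11.54 m
Minor: ΣK = 8.06; h_m = ΣK·V²/2g = 3.107 m
Total H_L = 11.54 + 3.107 = 14.65 m

H_L ≈ 14.6 m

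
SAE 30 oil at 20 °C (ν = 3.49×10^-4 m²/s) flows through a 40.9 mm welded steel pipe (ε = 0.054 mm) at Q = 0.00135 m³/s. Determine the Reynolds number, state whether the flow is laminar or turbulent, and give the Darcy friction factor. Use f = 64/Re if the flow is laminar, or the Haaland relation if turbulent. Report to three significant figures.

V = 4Q/(πD²) = 1.028 m/s
Re = VD/ν = 1.028·0.0409/3.49×10^-4 = 120
Re < 2300 → laminar → f = 64/Re = 0.5315

Re ≈ 120; laminar; f = 64/Re ≈ 0.531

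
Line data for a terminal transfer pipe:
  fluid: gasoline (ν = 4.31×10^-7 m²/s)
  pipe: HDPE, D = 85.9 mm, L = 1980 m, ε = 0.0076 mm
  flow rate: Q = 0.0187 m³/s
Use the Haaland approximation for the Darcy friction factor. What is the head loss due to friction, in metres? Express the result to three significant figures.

V = 4Q/(πD²) = 4·0.0187/(π·0.0859²) = 3.227 m/s
Re = VD/ν = 3.227·0.0859/4.31×10^-7 = 6.43×10^5 → turbulent
ε/D = 0.0076/85.9 = 8.85×10^-5
Haaland: f = 0.01373
h_f = f(L/D)V²/(2g) = 0.01373·(1980/0.0859)·3.227²/(2·9.81) = 168.0 m

h_f ≈ 168 m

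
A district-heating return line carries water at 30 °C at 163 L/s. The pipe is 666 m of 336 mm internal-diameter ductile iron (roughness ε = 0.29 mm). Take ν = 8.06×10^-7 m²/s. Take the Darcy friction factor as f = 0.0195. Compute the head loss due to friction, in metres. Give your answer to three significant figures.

V = 4Q/(πD²) = 4·0.163/(π·0.336²) = 1.838 m/s
h_f = f(L/D)V²/(2g) = 0.01950·(666/0.336)·1.838²/(2·9.81) = 6.657 m

h_f ≈ 6.66 m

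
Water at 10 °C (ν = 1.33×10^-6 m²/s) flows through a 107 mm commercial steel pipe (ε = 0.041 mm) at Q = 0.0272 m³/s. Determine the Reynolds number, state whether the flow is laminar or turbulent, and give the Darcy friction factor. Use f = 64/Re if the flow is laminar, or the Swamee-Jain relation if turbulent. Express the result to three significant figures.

Re ≈ 2.43×10^5; turbulent; f ≈ 0.0179

V = 4Q/(πD²) = 3.025 m/s
Re = VD/ν = 3.025·0.107/1.33×10^-6 = 2.43×10^5
Re > 4000 → turbulent; ε/D = 3.83×10^-4
Swamee-Jain: f = 0.01794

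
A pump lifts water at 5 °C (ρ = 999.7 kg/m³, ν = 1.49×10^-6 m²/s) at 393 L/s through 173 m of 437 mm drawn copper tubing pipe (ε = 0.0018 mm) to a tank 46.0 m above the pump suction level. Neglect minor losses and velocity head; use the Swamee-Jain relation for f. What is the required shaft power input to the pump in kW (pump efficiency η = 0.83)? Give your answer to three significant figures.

V = 4Q/(πD²) = 2.620 m/s; Re = 7.68×10^5; ε/D = 4.12×10^-6; f = 0.01223
h_f = f(L/D)V²/2g = 1.694 m
Total head H = z + h_f = 46.0 + 1.694 = 47.69 m
P_hyd = ρgQH = 999.7·9.81·0.393·47.69 = 183.8 kW
P_shaft = P_hyd/η = 183.8/0.83 = 221.5 kW

P_shaft ≈ 221 kW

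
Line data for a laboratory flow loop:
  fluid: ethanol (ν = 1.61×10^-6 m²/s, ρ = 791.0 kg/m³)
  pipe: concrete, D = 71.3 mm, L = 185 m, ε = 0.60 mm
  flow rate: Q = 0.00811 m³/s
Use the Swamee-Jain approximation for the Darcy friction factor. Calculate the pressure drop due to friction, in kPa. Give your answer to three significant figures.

V = 4Q/(πD²) = 4·0.00811/(π·0.0713²) = 2.031 m/s
Re = VD/ν = 2.031·0.0713/1.61×10^-6 = 9.00×10^4 → turbulent
ε/D = 0.60/71.3 = 0.00842
Swamee-Jain: f = 0.03680
h_f = f(L/D)V²/(2g) = 0.03680·(185/0.0713)·2.031²/(2·9.81) = 20.08 m
Δp = ρg·h_f = 791.0·9.81·20.08 = 155.8 kPa

Δp ≈ 156 kPa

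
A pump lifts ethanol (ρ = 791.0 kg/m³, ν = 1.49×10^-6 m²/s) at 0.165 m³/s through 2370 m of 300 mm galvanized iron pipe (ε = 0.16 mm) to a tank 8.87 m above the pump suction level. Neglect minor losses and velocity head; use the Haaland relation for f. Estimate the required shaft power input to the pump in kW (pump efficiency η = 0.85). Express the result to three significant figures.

P_shaft ≈ 72.3 kW

V = 4Q/(πD²) = 2.334 m/s; Re = 4.70×10^5; ε/D = 5.33×10^-4; f = 0.01783
h_f = f(L/D)V²/2g = 39.13 m
Total head H = z + h_f = 8.87 + 39.13 = 48.00 m
P_hyd = ρgQH = 791.0·9.81·0.165·48.00 = 61.45 kW
P_shaft = P_hyd/η = 61.45/0.85 = 72.30 kW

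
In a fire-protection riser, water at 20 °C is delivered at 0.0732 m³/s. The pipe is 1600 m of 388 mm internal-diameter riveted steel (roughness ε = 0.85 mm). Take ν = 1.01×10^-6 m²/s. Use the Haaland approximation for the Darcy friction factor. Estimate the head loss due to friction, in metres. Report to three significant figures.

h_f ≈ 1.99 m

V = 4Q/(πD²) = 4·0.0732/(π·0.388²) = 0.6191 m/s
Re = VD/ν = 0.6191·0.388/1.01×10^-6 = 2.38×10^5 → turbulent
ε/D = 0.85/388 = 0.00219
Haaland: f = 0.02467
h_f = f(L/D)V²/(2g) = 0.02467·(1600/0.388)·0.6191²/(2·9.81) = 1.987 m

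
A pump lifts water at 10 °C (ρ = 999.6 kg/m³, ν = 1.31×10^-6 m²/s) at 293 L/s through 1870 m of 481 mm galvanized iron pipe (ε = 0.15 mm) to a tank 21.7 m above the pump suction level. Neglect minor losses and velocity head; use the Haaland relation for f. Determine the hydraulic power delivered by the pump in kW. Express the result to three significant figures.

P_hyd ≈ 86.2 kW

V = 4Q/(πD²) = 1.612 m/s; Re = 5.92×10^5; ε/D = 3.12×10^-4; f = 0.01609
h_f = f(L/D)V²/2g = 8.289 m
Total head H = z + h_f = 21.7 + 8.289 = 29.99 m
P_hyd = ρgQH = 999.6·9.81·0.293·29.99 = 86.16 kW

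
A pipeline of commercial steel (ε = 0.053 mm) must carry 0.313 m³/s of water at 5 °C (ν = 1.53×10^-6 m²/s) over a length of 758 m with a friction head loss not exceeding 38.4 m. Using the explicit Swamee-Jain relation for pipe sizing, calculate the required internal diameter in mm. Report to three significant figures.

D ≈ 301 mm

Swamee-Jain (Type III): D = 0.66·[ε^1.25·(LQ²/(gh_f))^4.75 + ν·Q^9.4·(L/(gh_f))^5.2]^0.04
LQ²/(gh_f) = 0.1971; L/(gh_f) = 2.012
Term 1 = ε^1.25·(…)^4.75 = 2.02×10^-9; Term 2 = ν·Q^9.4·(…)^5.2 = 1.05×10^-9
D = 0.66·(2.02×10^-9 + 1.05×10^-9)^0.04 = 0.3013 m = 301 mm
Check: V = 4.39 m/s, Re = 8.64×10^5, f = 0.01463, h_f = 36.1 m ≈ 38.4 m ✓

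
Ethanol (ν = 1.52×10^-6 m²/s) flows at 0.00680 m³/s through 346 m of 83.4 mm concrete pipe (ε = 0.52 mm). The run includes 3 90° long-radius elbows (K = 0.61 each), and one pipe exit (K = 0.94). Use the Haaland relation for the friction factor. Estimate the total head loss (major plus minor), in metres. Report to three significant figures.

V = 4Q/(πD²) = 1.245 m/s; V²/2g = 0.07897 m
Re = 6.83×10^4, ε/D = 0.00624 → f = 0.03364 (Haaland)
Major: h_f = f(L/D)·V²/2g = 0.03364·4149·0.07897 = 11.02 m
Minor: ΣK = 2.77; h_m = ΣK·V²/2g = 0.2188 m
Total H_L = 11.02 + 0.2188 = 11.24 m

H_L ≈ 11.2 m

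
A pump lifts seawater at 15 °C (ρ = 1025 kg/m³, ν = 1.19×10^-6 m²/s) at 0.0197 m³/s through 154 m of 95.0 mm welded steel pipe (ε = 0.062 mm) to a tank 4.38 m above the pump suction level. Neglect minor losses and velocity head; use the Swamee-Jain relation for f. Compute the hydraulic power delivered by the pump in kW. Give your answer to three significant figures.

P_hyd ≈ 3.34 kW

V = 4Q/(πD²) = 2.779 m/s; Re = 2.22×10^5; ε/D = 6.53×10^-4; f = 0.01954
h_f = f(L/D)V²/2g = 12.47 m
Total head H = z + h_f = 4.38 + 12.47 = 16.85 m
P_hyd = ρgQH = 1025·9.81·0.0197·16.85 = 3.338 kW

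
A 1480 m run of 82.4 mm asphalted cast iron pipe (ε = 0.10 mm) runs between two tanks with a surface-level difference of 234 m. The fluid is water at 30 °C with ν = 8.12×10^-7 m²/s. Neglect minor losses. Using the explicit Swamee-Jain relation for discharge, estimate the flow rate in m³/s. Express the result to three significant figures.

Q ≈ 0.0185 m³/s

Swamee-Jain (Type II): Q = -0.965·√(gD⁵h_f/L)·ln[ε/(3.7D) + √(3.17ν²L/(gD³h_f))]
√(gD⁵h_f/L) = √(9.81·0.0824⁵·234/1480) = 0.002427
ε/(3.7D) = 3.28×10^-4; √(3.17ν²L/(gD³h_f)) = 4.91×10^-5
Q = -0.965·0.002427·ln(3.771×10^-4) = 0.01847 m³/s
Check: V = 3.46 m/s, Re = 3.51×10^5, f = 0.02146, h_f = 236 m ≈ 234 m ✓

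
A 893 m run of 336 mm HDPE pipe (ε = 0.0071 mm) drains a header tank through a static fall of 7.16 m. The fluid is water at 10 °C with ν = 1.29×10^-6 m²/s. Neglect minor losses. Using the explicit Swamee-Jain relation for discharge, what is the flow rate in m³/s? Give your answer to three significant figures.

Q ≈ 0.176 m³/s

Swamee-Jain (Type II): Q = -0.965·√(gD⁵h_f/L)·ln[ε/(3.7D) + √(3.17ν²L/(gD³h_f))]
√(gD⁵h_f/L) = √(9.81·0.336⁵·7.16/893) = 0.01835
ε/(3.7D) = 5.71×10^-6; √(3.17ν²L/(gD³h_f)) = 4.20×10^-5
Q = -0.965·0.01835·ln(4.776×10^-5) = 0.1762 m³/s
Check: V = 1.99 m/s, Re = 5.18×10^5, f = 0.01335, h_f = 7.14 m ≈ 7.16 m ✓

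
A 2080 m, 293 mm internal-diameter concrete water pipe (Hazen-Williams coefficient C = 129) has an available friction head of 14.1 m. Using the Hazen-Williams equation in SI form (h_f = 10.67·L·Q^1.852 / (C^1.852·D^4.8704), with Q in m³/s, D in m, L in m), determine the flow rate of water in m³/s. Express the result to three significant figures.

Rearranging: Q = [h_f·C^1.852·D^4.8704 / (10.67·L)]^(1/1.852)
Q = [14.1·129^1.852·0.293^4.8704 / (10.67·2080)]^0.540 = 0.09601 m³/s

Q ≈ 0.0960 m³/s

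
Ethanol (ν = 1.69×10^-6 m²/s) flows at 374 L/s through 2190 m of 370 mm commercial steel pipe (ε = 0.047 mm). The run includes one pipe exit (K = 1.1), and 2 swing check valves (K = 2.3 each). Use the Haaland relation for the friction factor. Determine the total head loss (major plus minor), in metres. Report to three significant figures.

H_L ≈ 54.6 m

V = 4Q/(πD²) = 3.478 m/s; V²/2g = 0.6167 m
Re = 7.62×10^5, ε/D = 1.27×10^-4 → f = 0.01400 (Haaland)
Major: h_f = f(L/D)·V²/2g = 0.01400·5919·0.6167 = 51.09 m
Minor: ΣK = 5.70; h_m = ΣK·V²/2g = 3.515 m
Total H_L = 51.09 + 3.515 = 54.60 m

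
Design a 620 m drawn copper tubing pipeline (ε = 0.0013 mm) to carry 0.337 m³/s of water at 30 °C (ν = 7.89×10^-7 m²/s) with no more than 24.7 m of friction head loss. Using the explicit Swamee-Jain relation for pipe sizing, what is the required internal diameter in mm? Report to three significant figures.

D ≈ 304 mm

Swamee-Jain (Type III): D = 0.66·[ε^1.25·(LQ²/(gh_f))^4.75 + ν·Q^9.4·(L/(gh_f))^5.2]^0.04
LQ²/(gh_f) = 0.2906; L/(gh_f) = 2.559
Term 1 = ε^1.25·(…)^4.75 = 1.24×10^-10; Term 2 = ν·Q^9.4·(…)^5.2 = 3.79×10^-9
D = 0.66·(1.24×10^-10 + 3.79×10^-9)^0.04 = 0.3043 m = 304 mm
Check: V = 4.64 m/s, Re = 1.79×10^6, f = 0.01070, h_f = 23.9 m ≈ 24.7 m ✓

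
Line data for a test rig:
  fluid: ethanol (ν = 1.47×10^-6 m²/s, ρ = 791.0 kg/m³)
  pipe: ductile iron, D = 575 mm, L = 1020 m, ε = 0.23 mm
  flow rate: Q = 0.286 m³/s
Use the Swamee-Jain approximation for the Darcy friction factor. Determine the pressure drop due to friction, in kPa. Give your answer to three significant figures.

V = 4Q/(πD²) = 4·0.286/(π·0.575²) = 1.101 m/s
Re = VD/ν = 1.101·0.575/1.47×10^-6 = 4.31×10^5 → turbulent
ε/D = 0.23/575 = 4.00×10^-4
Swamee-Jain: f = 0.01727
h_f = f(L/D)V²/(2g) = 0.01727·(1020/0.575)·1.101²/(2·9.81) = 1.894 m
Δp = ρg·h_f = 791.0·9.81·1.894 = 14.70 kPa

Δp ≈ 14.7 kPa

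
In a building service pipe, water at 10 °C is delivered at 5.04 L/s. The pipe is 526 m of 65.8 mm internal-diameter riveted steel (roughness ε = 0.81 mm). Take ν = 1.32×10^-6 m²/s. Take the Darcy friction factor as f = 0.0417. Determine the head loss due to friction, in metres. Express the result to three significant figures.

h_f ≈ 37.3 m

V = 4Q/(πD²) = 4·0.00504/(π·0.0658²) = 1.482 m/s
h_f = f(L/D)V²/(2g) = 0.04170·(526/0.0658)·1.482²/(2·9.81) = 37.32 m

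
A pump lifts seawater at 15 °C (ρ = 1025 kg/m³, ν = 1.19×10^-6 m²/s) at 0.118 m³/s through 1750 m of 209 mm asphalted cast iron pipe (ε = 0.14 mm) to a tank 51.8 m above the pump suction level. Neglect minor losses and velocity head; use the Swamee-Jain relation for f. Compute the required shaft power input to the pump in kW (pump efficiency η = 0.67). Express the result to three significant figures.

V = 4Q/(πD²) = 3.440 m/s; Re = 6.04×10^5; ε/D = 6.70×10^-4; f = 0.01863
h_f = f(L/D)V²/2g = 94.04 m
Total head H = z + h_f = 51.8 + 94.04 = 145.8 m
P_hyd = ρgQH = 1025·9.81·0.118·145.8 = 173.0 kW
P_shaft = P_hyd/η = 173.0/0.67 = 258.3 kW

P_shaft ≈ 258 kW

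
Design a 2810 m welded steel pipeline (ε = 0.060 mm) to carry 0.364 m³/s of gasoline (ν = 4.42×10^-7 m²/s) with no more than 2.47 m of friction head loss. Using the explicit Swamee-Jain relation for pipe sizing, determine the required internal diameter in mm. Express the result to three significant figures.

Swamee-Jain (Type III): D = 0.66·[ε^1.25·(LQ²/(gh_f))^4.75 + ν·Q^9.4·(L/(gh_f))^5.2]^0.04
LQ²/(gh_f) = 15.37; L/(gh_f) = 116.0
Term 1 = ε^1.25·(…)^4.75 = 2.28; Term 2 = ν·Q^9.4·(…)^5.2 = 1.80
D = 0.66·(2.28 + 1.80)^0.04 = 0.6982 m = 698 mm
Check: V = 0.951 m/s, Re = 1.50×10^6, f = 0.01287, h_f = 2.39 m ≈ 2.47 m ✓

D ≈ 698 mm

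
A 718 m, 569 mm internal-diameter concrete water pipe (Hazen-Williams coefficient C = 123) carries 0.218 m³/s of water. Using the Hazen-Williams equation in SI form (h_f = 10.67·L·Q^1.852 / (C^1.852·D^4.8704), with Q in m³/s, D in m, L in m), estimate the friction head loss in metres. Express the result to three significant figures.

h_f ≈ 0.958 m

h_f = 10.67·718·0.218^1.852 / (123^1.852·0.569^4.8704) = 0.9579 m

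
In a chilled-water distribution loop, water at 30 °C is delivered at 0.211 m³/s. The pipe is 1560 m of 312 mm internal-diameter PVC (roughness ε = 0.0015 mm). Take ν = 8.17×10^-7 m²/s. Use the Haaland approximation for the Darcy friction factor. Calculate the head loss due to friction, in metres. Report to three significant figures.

h_f ≈ 22.5 m

V = 4Q/(πD²) = 4·0.211/(π·0.312²) = 2.760 m/s
Re = VD/ν = 2.760·0.312/8.17×10^-7 = 1.05×10^6 → turbulent
ε/D = 0.0015/312 = 4.81×10^-6
Haaland: f = 0.01157
h_f = f(L/D)V²/(2g) = 0.01157·(1560/0.312)·2.760²/(2·9.81) = 22.46 m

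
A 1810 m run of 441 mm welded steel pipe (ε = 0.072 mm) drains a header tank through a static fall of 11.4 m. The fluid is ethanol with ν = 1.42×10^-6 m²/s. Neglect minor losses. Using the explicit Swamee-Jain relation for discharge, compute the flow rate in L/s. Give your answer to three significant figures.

Swamee-Jain (Type II): Q = -0.965·√(gD⁵h_f/L)·ln[ε/(3.7D) + √(3.17ν²L/(gD³h_f))]
√(gD⁵h_f/L) = √(9.81·0.441⁵·11.4/1810) = 0.03210
ε/(3.7D) = 4.41×10^-5; √(3.17ν²L/(gD³h_f)) = 3.47×10^-5
Q = -0.965·0.03210·ln(7.886×10^-5) = 0.2927 m³/s
Check: V = 1.92 m/s, Re = 5.95×10^5, f = 0.01492, h_f = 11.5 m ≈ 11.4 m ✓

Q ≈ 293 L/s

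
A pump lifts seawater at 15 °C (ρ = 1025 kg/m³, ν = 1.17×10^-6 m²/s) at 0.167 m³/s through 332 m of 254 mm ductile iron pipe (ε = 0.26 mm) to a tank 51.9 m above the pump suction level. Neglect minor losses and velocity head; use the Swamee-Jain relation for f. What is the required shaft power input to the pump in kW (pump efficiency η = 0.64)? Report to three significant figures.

P_shaft ≈ 175 kW

V = 4Q/(πD²) = 3.296 m/s; Re = 7.15×10^5; ε/D = 0.00102; f = 0.02027
h_f = f(L/D)V²/2g = 14.67 m
Total head H = z + h_f = 51.9 + 14.67 = 66.57 m
P_hyd = ρgQH = 1025·9.81·0.167·66.57 = 111.8 kW
P_shaft = P_hyd/η = 111.8/0.64 = 174.7 kW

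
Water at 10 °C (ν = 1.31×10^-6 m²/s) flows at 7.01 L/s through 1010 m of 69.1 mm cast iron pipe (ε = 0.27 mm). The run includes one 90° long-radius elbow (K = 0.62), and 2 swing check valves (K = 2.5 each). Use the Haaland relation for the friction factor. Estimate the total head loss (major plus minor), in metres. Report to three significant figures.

V = 4Q/(πD²) = 1.869 m/s; V²/2g = 0.1781 m
Re = 9.86×10^4, ε/D = 0.00391 → f = 0.02928 (Haaland)
Major: h_f = f(L/D)·V²/2g = 0.02928·14616·0.1781 = 76.23 m
Minor: ΣK = 5.62; h_m = ΣK·V²/2g = 1.001 m
Total H_L = 76.23 + 1.001 = 77.23 m

H_L ≈ 77.2 m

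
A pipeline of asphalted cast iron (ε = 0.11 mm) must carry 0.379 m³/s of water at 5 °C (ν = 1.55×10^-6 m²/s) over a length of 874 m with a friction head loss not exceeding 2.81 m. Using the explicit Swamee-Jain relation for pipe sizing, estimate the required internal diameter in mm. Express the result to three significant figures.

D ≈ 570 mm

Swamee-Jain (Type III): D = 0.66·[ε^1.25·(LQ²/(gh_f))^4.75 + ν·Q^9.4·(L/(gh_f))^5.2]^0.04
LQ²/(gh_f) = 4.554; L/(gh_f) = 31.71
Term 1 = ε^1.25·(…)^4.75 = 0.0151; Term 2 = ν·Q^9.4·(…)^5.2 = 0.0109
D = 0.66·(0.0151 + 0.0109)^0.04 = 0.5703 m = 570 mm
Check: V = 1.48 m/s, Re = 5.46×10^5, f = 0.01533, h_f = 2.64 m ≈ 2.81 m ✓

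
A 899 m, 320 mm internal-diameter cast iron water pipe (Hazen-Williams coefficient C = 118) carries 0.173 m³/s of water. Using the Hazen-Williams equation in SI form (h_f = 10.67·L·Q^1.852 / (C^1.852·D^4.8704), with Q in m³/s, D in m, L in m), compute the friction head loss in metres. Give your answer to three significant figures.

h_f = 10.67·899·0.173^1.852 / (118^1.852·0.320^4.8704) = 13.92 m

h_f ≈ 13.9 m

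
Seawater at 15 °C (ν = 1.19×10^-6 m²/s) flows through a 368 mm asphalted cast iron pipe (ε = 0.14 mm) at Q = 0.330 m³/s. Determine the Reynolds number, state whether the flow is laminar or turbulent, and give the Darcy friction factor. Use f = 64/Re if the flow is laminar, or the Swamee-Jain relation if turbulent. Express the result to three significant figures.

Re ≈ 9.59×10^5; turbulent; f ≈ 0.0165

V = 4Q/(πD²) = 3.103 m/s
Re = VD/ν = 3.103·0.368/1.19×10^-6 = 9.59×10^5
Re > 4000 → turbulent; ε/D = 3.80×10^-4
Swamee-Jain: f = 0.01646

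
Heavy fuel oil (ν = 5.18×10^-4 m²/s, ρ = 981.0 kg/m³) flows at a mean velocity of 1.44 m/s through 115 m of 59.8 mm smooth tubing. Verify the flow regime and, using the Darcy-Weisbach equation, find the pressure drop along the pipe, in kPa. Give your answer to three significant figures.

Δp ≈ 753 kPa

Re = VD/ν = 1.44·0.05980/5.18×10^-4 = 166 → laminar (Re < 2300)
f = 64/Re = 0.3850
h_f = f(L/D)V²/(2g) = 0.3850·(115/0.05980)·1.44²/(2·9.81) = 78.25 m
Δp = ρg·h_f = 981.0·9.81·78.25 = 753.0 kPa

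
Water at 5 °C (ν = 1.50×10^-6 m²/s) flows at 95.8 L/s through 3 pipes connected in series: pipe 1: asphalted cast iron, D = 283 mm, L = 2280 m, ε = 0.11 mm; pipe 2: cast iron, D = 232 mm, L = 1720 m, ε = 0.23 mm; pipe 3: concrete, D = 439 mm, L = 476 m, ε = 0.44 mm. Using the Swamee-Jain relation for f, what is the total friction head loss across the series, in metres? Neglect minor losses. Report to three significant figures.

Pipe 1: V = 1.523 m/s, Re = 2.87×10^5, ε/D = 3.89×10^-4, f = 0.01772, h_1 = f(L/D)V²/2g = 16.88 m
Pipe 2: V = 2.266 m/s, Re = 3.51×10^5, ε/D = 9.91×10^-4, f = 0.02057, h_2 = f(L/D)V²/2g = 39.93 m
Pipe 3: V = 0.6329 m/s, Re = 1.85×10^5, ε/D = 0.00100, f = 0.02130, h_3 = f(L/D)V²/2g = 0.4716 m
Series → Q common, losses add: H = Σh = 57.27 m

H ≈ 57.3 m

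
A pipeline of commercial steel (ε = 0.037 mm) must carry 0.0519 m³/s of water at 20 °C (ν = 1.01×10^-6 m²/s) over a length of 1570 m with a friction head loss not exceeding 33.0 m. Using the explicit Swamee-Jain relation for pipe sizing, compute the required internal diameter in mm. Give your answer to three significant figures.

Swamee-Jain (Type III): D = 0.66·[ε^1.25·(LQ²/(gh_f))^4.75 + ν·Q^9.4·(L/(gh_f))^5.2]^0.04
LQ²/(gh_f) = 0.01306; L/(gh_f) = 4.850
Term 1 = ε^1.25·(…)^4.75 = 3.25×10^-15; Term 2 = ν·Q^9.4·(…)^5.2 = 3.11×10^-15
D = 0.66·(3.25×10^-15 + 3.11×10^-15)^0.04 = 0.1785 m = 179 mm
Check: V = 2.07 m/s, Re = 3.67×10^5, f = 0.01603, h_f = 30.9 m ≈ 33.0 m ✓

D ≈ 179 mm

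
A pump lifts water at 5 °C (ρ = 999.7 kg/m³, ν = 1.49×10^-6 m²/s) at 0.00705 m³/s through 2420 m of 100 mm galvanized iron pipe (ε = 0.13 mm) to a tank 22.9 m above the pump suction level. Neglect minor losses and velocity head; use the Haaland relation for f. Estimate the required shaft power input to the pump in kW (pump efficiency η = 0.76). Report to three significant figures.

P_shaft ≈ 4.26 kW

V = 4Q/(πD²) = 0.8976 m/s; Re = 6.02×10^4; ε/D = 0.00130; f = 0.02404
h_f = f(L/D)V²/2g = 23.89 m
Total head H = z + h_f = 22.9 + 23.89 = 46.79 m
P_hyd = ρgQH = 999.7·9.81·0.00705·46.79 = 3.235 kW
P_shaft = P_hyd/η = 3.235/0.76 = 4.257 kW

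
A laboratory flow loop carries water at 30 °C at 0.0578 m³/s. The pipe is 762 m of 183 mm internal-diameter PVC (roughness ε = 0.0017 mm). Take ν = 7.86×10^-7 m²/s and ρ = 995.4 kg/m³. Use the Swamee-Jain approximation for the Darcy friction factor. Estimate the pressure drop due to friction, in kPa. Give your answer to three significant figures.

V = 4Q/(πD²) = 4·0.0578/(π·0.183²) = 2.198 m/s
Re = VD/ν = 2.198·0.183/7.86×10^-7 = 5.12×10^5 → turbulent
ε/D = 0.0017/183 = 9.29×10^-6
Swamee-Jain: f = 0.01319
h_f = f(L/D)V²/(2g) = 0.01319·(762/0.183)·2.198²/(2·9.81) = 13.52 m
Δp = ρg·h_f = 995.4·9.81·13.52 = 132.0 kPa

Δp ≈ 132 kPa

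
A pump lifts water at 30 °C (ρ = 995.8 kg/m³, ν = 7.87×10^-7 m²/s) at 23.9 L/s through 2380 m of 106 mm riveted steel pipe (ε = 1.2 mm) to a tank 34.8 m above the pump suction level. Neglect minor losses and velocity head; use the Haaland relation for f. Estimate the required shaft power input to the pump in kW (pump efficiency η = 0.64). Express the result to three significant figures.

V = 4Q/(πD²) = 2.708 m/s; Re = 3.65×10^5; ε/D = 0.0113; f = 0.03977
h_f = f(L/D)V²/2g = 333.8 m
Total head H = z + h_f = 34.8 + 333.8 = 368.6 m
P_hyd = ρgQH = 995.8·9.81·0.0239·368.6 = 86.06 kW
P_shaft = P_hyd/η = 86.06/0.64 = 134.5 kW

P_shaft ≈ 134 kW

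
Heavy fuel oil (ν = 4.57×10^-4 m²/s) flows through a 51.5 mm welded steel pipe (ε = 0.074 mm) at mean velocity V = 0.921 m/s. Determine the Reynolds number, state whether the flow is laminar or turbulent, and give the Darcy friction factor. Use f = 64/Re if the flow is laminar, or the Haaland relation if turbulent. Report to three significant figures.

Re = VD/ν = 0.9210·0.0515/4.57×10^-4 = 104
Re < 2300 → laminar → f = 64/Re = 0.6166

Re ≈ 104; laminar; f = 64/Re ≈ 0.617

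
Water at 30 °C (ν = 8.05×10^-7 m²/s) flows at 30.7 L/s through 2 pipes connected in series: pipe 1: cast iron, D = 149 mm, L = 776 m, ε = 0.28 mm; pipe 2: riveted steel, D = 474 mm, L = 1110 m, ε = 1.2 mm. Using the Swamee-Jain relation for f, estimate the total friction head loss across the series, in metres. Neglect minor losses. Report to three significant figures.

Pipe 1: V = 1.761 m/s, Re = 3.26×10^5, ε/D = 0.00188, f = 0.02376, h_1 = f(L/D)V²/2g = 19.55 m
Pipe 2: V = 0.1740 m/s, Re = 1.02×10^5, ε/D = 0.00253, f = 0.02662, h_2 = f(L/D)V²/2g = 0.09617 m
Series → Q common, losses add: H = Σh = 19.65 m

H ≈ 19.6 m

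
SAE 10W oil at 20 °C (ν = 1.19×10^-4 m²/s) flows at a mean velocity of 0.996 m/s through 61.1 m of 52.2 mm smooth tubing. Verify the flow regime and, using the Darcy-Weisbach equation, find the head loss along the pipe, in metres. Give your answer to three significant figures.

h_f ≈ 8.67 m

Re = VD/ν = 0.996·0.05220/1.19×10^-4 = 437 → laminar (Re < 2300)
f = 64/Re = 0.1465
h_f = f(L/D)V²/(2g) = 0.1465·(61.1/0.05220)·0.996²/(2·9.81) = 8.669 m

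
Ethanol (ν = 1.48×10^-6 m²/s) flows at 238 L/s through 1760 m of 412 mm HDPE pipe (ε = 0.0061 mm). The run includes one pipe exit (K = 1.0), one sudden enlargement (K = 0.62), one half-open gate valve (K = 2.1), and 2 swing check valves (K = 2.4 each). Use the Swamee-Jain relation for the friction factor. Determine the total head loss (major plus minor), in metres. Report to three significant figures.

V = 4Q/(πD²) = 1.785 m/s; V²/2g = 0.1624 m
Re = 4.97×10^5, ε/D = 1.48×10^-5 → f = 0.01334 (Swamee-Jain)
Major: h_f = f(L/D)·V²/2g = 0.01334·4272·0.1624 = 9.257 m
Minor: ΣK = 8.52; h_m = ΣK·V²/2g = 1.384 m
Total H_L = 9.257 + 1.384 = 10.64 m

H_L ≈ 10.6 m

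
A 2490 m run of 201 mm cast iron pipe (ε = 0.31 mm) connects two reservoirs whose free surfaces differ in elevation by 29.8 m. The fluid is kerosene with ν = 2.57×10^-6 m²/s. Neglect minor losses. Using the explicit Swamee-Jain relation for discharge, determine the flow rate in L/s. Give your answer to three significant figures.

Swamee-Jain (Type II): Q = -0.965·√(gD⁵h_f/L)·ln[ε/(3.7D) + √(3.17ν²L/(gD³h_f))]
√(gD⁵h_f/L) = √(9.81·0.201⁵·29.8/2490) = 0.006206
ε/(3.7D) = 4.17×10^-4; √(3.17ν²L/(gD³h_f)) = 1.48×10^-4
Q = -0.965·0.006206·ln(5.650×10^-4) = 0.04479 m³/s
Check: V = 1.41 m/s, Re = 1.10×10^5, f = 0.02390, h_f = 30.1 m ≈ 29.8 m ✓

Q ≈ 44.8 L/s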